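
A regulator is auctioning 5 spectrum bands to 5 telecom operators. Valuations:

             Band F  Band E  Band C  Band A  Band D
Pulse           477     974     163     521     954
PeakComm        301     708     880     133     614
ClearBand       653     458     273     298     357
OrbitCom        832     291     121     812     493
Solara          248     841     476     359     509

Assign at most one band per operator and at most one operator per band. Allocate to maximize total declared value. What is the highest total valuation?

Maximum total: $4140M

Optimal: Pulse→Band D ($954M), PeakComm→Band C ($880M), ClearBand→Band F ($653M), OrbitCom→Band A ($812M), Solara→Band E ($841M) — total 954+880+653+812+841 = $4140M.
Column-greedy (each band in turn goes to its best remaining operator) gives $3402M, worse by 738.
Next-best assignment: Pulse→Band E, PeakComm→Band C, ClearBand→Band F, OrbitCom→Band A, Solara→Band D = $3828M.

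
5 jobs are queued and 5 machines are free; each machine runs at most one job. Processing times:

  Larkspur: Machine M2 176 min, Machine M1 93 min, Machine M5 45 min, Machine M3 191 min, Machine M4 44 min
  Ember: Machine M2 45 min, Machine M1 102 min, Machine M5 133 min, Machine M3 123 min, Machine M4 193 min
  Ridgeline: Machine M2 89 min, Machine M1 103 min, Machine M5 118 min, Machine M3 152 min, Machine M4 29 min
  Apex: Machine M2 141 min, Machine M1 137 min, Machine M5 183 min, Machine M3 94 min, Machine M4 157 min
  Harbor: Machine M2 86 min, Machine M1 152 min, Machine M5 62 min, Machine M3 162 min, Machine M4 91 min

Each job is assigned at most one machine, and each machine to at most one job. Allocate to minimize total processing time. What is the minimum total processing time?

Min total: 323 min

Optimal: Larkspur→Machine M1 (93 min), Ember→Machine M2 (45 min), Ridgeline→Machine M4 (29 min), Apex→Machine M3 (94 min), Harbor→Machine M5 (62 min) — total 93+45+29+94+62 = 323 min.
Min-entry greedy (repeatedly take the single cheapest remaining cell) gives 365 min, worse by 42.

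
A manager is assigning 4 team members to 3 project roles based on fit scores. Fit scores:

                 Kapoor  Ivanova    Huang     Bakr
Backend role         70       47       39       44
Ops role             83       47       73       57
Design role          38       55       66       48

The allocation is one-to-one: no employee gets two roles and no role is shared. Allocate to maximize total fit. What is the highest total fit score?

This is the linear assignment problem.
Optimal: Kapoor→Backend role (70 pts), Huang→Ops role (73 pts), Ivanova→Design role (55 pts) — total 70+73+55 = 198 pts.
Max-entry greedy (repeatedly take the single best remaining cell) gives 196 pts, worse by 2.
Next-best assignment: Ivanova→Backend role, Kapoor→Ops role, Huang→Design role = 196 pts.

Maximum total: 198 pts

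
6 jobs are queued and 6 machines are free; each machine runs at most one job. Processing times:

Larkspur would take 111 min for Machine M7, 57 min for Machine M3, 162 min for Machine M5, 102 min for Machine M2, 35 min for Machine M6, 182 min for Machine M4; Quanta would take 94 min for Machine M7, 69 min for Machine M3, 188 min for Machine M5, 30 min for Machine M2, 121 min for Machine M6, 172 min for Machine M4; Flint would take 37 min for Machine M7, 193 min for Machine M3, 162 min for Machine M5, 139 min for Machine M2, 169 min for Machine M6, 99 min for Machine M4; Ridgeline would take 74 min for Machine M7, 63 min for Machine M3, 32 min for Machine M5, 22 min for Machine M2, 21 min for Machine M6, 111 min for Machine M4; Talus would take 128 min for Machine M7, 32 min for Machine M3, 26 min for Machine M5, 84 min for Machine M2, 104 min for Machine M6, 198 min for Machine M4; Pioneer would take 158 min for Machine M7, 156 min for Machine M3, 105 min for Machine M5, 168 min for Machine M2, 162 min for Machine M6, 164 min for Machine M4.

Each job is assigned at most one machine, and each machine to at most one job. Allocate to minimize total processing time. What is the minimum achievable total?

Treat this as an assignment problem: match each job to one machine.
Optimal: Larkspur→Machine M6 (35 min), Quanta→Machine M2 (30 min), Flint→Machine M7 (37 min), Ridgeline→Machine M5 (32 min), Talus→Machine M3 (32 min), Pioneer→Machine M4 (164 min) — total 35+30+37+32+32+164 = 330 min.

Min total: 330 min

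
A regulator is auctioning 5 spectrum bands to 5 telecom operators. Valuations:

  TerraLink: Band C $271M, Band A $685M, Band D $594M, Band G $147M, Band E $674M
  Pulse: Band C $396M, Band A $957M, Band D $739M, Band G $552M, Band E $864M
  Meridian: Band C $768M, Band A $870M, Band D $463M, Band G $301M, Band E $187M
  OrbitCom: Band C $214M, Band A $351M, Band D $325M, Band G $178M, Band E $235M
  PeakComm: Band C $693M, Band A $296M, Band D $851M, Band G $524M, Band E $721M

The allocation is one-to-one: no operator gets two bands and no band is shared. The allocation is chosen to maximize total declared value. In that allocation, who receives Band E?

TerraLink receives Band E.

This is a one-to-one assignment (maximum-weight bipartite matching).
Optimal: TerraLink→Band E ($674M), Pulse→Band A ($957M), Meridian→Band C ($768M), OrbitCom→Band G ($178M), PeakComm→Band D ($851M) — total 674+957+768+178+851 = $3428M.
Row-greedy (each operator in turn takes its best remaining band) gives $3166M, worse by 262.
TerraLink's own top band is Band A ($685M), but forcing TerraLink→Band A and reassigning the rest optimally gives only $3346M — worse by 82.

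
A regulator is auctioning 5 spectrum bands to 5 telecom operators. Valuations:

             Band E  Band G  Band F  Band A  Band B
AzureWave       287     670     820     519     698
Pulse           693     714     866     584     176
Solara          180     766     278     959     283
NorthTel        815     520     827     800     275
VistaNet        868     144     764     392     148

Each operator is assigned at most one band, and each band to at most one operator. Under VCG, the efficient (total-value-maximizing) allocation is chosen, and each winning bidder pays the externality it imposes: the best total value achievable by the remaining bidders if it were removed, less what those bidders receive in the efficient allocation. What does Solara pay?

Efficient allocation: AzureWave→Band B ($698M), Pulse→Band G ($714M), Solara→Band A ($959M), NorthTel→Band F ($827M), VistaNet→Band E ($868M); total welfare W = $4066M.
Solara receives Band A at value $959M, so the others get W − 959 = $3107M.
Without Solara: best allocation of the remaining 4 bidders over all 5 bands is AzureWave→Band B ($698M), Pulse→Band F ($866M), NorthTel→Band A ($800M), VistaNet→Band E ($868M), total $3232M.
VCG payment = (others' best without Solara) − (others' welfare with Solara) = 3232 − 3107 = $125M.

Solara pays $125M.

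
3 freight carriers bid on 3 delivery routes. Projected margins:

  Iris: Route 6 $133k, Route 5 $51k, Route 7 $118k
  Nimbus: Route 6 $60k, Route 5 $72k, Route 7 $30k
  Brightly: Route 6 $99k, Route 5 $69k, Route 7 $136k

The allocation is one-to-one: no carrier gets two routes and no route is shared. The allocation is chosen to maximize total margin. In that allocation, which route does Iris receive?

This is a one-to-one assignment (maximum-weight bipartite matching).
Optimal: Iris→Route 6 ($133k), Nimbus→Route 5 ($72k), Brightly→Route 7 ($136k) — total 133+72+136 = $341k.

Iris receives Route 6.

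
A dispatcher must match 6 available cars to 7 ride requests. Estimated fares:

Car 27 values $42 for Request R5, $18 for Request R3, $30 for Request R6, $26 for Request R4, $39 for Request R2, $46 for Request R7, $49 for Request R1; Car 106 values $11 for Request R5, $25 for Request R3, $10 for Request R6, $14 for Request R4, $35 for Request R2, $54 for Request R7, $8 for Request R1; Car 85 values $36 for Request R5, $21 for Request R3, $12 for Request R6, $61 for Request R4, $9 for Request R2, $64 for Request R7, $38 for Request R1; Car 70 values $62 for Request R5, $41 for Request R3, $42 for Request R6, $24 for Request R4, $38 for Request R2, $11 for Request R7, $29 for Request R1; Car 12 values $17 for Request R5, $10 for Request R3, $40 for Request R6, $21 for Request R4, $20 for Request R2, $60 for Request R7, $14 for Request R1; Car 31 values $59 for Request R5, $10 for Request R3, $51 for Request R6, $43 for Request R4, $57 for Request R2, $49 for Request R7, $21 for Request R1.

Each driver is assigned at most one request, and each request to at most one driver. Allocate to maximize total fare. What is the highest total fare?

Maximum total: $323

Optimal: Car 27→Request R1 ($49), Car 106→Request R7 ($54), Car 85→Request R4 ($61), Car 70→Request R5 ($62), Car 12→Request R6 ($40), Car 31→Request R2 ($57) — total 49+54+61+62+40+57 = $323.
Max-entry greedy (repeatedly take the single best remaining cell) gives $297, worse by 26.
Next-best assignment: Car 27→Request R1, Car 106→Request R2, Car 85→Request R4, Car 70→Request R5, Car 12→Request R7, Car 31→Request R6 = $318.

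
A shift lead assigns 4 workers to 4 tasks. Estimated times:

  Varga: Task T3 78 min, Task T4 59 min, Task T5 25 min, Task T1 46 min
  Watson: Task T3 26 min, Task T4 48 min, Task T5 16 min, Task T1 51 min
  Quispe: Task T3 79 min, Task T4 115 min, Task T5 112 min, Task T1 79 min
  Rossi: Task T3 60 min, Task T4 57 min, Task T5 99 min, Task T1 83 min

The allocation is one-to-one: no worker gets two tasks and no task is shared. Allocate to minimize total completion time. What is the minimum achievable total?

Optimal: Varga→Task T5 (25 min), Watson→Task T3 (26 min), Quispe→Task T1 (79 min), Rossi→Task T4 (57 min) — total 25+26+79+57 = 187 min.
Min-entry greedy (repeatedly take the single cheapest remaining cell) gives 198 min, worse by 11.
No other one-to-one assignment undercuts 187 min.

Minimum total: 187 min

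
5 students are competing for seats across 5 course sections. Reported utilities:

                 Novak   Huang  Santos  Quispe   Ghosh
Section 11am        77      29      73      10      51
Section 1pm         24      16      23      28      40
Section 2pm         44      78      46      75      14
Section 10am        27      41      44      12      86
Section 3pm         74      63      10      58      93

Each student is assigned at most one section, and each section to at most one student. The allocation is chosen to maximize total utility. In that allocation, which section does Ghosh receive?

Ghosh receives Section 10am.

This is the linear assignment problem.
Optimal: Novak→Section 3pm (74 points), Huang→Section 2pm (78 points), Santos→Section 11am (73 points), Quispe→Section 1pm (28 points), Ghosh→Section 10am (86 points) — total 74+78+73+28+86 = 339 points.
Max-entry greedy (repeatedly take the single best remaining cell) gives 320 points, worse by 19.
Next-best assignment: Novak→Section 11am, Huang→Section 3pm, Santos→Section 1pm, Quispe→Section 2pm, Ghosh→Section 10am = 324 points.
Ghosh's own top section is Section 3pm (93 points), but forcing Ghosh→Section 3pm and reassigning the rest optimally gives only 320 points — worse by 19.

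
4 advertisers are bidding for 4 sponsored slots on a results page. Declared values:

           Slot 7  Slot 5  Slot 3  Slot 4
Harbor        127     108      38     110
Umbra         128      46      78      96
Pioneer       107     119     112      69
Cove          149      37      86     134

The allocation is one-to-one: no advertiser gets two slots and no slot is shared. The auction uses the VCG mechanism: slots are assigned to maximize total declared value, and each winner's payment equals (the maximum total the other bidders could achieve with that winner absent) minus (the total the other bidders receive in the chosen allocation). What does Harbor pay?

Efficient allocation: Harbor→Slot 5 ($108), Umbra→Slot 7 ($128), Pioneer→Slot 3 ($112), Cove→Slot 4 ($134); total welfare W = $482.
Harbor receives Slot 5 at value $108, so the others get W − 108 = $374.
Without Harbor: best allocation of the remaining 3 bidders over all 4 slots is Umbra→Slot 7 ($128), Pioneer→Slot 5 ($119), Cove→Slot 4 ($134), total $381.
VCG payment = (others' best without Harbor) − (others' welfare with Harbor) = 381 − 374 = $7.

Harbor pays $7.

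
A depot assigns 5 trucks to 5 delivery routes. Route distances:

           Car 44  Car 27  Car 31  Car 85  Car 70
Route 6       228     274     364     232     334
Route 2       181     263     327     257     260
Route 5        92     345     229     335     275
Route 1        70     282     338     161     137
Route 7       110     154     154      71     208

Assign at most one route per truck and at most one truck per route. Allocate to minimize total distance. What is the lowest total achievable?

Min total: 878 km

Optimal: Car 44→Route 5 (92 km), Car 27→Route 2 (263 km), Car 31→Route 7 (154 km), Car 85→Route 6 (232 km), Car 70→Route 1 (137 km) — total 92+263+154+232+137 = 878 km.
Row-greedy (each truck in turn takes its cheapest remaining route) gives 945 km, worse by 67.
Checked against all permutations: 878 km is optimal.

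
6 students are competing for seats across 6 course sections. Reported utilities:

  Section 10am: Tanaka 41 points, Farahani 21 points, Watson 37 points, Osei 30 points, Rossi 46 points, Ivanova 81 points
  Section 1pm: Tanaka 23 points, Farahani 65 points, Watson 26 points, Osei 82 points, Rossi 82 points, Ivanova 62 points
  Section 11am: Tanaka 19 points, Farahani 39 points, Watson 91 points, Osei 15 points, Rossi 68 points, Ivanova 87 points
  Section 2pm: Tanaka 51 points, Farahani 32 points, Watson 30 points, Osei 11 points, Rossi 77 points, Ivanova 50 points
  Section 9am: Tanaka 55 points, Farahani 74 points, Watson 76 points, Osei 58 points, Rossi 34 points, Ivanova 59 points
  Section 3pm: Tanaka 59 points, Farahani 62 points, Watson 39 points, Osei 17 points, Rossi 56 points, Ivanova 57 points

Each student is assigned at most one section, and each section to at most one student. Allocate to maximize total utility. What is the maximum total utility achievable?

Maximum total: 464 points

This is the linear assignment problem.
Optimal: Tanaka→Section 3pm (59 points), Farahani→Section 9am (74 points), Watson→Section 11am (91 points), Osei→Section 1pm (82 points), Rossi→Section 2pm (77 points), Ivanova→Section 10am (81 points) — total 59+74+91+82+77+81 = 464 points.
Next-best assignment: Tanaka→Section 9am, Farahani→Section 3pm, Watson→Section 11am, Osei→Section 1pm, Rossi→Section 2pm, Ivanova→Section 10am = 448 points.
Swapping Osei↔Rossi (Osei→Section 2pm 11 points, Rossi→Section 1pm 82 points) loses 66.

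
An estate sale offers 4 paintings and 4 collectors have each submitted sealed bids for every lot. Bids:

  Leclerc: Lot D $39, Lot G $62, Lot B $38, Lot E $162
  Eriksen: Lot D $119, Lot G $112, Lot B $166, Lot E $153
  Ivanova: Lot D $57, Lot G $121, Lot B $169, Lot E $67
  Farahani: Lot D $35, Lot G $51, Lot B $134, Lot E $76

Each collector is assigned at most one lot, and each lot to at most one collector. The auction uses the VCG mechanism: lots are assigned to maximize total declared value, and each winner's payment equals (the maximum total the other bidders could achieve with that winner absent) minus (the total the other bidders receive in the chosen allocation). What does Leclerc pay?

Leclerc pays $34.

Efficient allocation: Leclerc→Lot E ($162), Eriksen→Lot D ($119), Ivanova→Lot G ($121), Farahani→Lot B ($134); total welfare W = $536.
Leclerc receives Lot E at value $162, so the others get W − 162 = $374.
Without Leclerc: best allocation of the remaining 3 bidders over all 4 lots is Eriksen→Lot E ($153), Ivanova→Lot G ($121), Farahani→Lot B ($134), total $408.
VCG payment = (others' best without Leclerc) − (others' welfare with Leclerc) = 408 − 374 = $34.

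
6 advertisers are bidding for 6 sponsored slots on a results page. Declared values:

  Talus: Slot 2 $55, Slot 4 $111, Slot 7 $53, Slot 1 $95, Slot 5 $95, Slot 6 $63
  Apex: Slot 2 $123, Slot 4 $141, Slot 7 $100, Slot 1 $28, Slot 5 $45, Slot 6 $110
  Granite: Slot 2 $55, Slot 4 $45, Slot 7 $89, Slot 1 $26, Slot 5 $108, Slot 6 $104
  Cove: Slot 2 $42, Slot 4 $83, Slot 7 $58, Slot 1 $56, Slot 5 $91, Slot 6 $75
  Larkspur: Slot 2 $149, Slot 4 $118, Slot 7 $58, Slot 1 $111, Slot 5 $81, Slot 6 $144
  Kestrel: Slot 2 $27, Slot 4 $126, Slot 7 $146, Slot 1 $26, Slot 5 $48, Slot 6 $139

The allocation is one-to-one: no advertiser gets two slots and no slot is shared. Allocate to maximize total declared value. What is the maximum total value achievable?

This is a one-to-one assignment (maximum-weight bipartite matching).
Optimal: Talus→Slot 1 ($95), Apex→Slot 4 ($141), Granite→Slot 6 ($104), Cove→Slot 5 ($91), Larkspur→Slot 2 ($149), Kestrel→Slot 7 ($146) — total 95+141+104+91+149+146 = $726.
Column-greedy (each slot in turn goes to its best remaining advertiser) gives $714, worse by 12.
Next-best assignment: Talus→Slot 1, Apex→Slot 4, Granite→Slot 5, Cove→Slot 6, Larkspur→Slot 2, Kestrel→Slot 7 = $714.
Swapping Granite↔Talus (Granite→Slot 1 $26, Talus→Slot 6 $63) loses 110.

Maximum total: $726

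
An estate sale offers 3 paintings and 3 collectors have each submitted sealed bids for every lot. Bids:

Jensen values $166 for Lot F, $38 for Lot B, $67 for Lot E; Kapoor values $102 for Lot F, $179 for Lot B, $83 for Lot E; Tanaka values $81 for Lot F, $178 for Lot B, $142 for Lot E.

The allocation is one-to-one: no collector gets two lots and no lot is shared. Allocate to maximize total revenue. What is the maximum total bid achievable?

Optimal: Jensen→Lot F ($166), Kapoor→Lot B ($179), Tanaka→Lot E ($142) — total 166+179+142 = $487.
Next-best assignment: Jensen→Lot F, Kapoor→Lot E, Tanaka→Lot B = $427.
Swapping Jensen↔Tanaka (Jensen→Lot E $67, Tanaka→Lot F $81) loses 160.

Maximum total: $487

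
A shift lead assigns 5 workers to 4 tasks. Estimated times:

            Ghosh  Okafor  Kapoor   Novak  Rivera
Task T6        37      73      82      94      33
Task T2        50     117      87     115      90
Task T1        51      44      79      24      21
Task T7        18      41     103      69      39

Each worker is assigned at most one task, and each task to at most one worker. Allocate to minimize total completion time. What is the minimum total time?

Optimal: Rivera→Task T6 (33 min), Ghosh→Task T2 (50 min), Novak→Task T1 (24 min), Okafor→Task T7 (41 min) — total 33+50+24+41 = 148 min.
Next-best assignment: Rivera→Task T6, Kapoor→Task T2, Novak→Task T1, Ghosh→Task T7 = 162 min.
Checked against all permutations: 148 min is optimal.

Min total: 148 min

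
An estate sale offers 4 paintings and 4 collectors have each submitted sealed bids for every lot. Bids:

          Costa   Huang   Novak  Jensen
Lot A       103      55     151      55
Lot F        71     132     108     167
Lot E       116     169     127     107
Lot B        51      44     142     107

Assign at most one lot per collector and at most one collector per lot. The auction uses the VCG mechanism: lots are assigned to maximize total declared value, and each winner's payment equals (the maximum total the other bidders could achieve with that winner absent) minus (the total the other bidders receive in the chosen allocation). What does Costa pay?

Costa pays $9.

Efficient allocation: Costa→Lot A ($103), Huang→Lot E ($169), Novak→Lot B ($142), Jensen→Lot F ($167); total welfare W = $581.
Costa receives Lot A at value $103, so the others get W − 103 = $478.
Without Costa: best allocation of the remaining 3 bidders over all 4 lots is Huang→Lot E ($169), Novak→Lot A ($151), Jensen→Lot F ($167), total $487.
VCG payment = (others' best without Costa) − (others' welfare with Costa) = 487 − 478 = $9.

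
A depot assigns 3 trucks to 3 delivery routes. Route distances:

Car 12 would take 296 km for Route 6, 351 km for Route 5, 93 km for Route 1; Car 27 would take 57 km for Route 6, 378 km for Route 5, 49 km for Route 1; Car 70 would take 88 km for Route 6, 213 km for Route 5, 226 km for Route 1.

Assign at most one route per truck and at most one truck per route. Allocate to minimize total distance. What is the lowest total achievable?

Minimum total: 363 km

Optimal: Car 12→Route 1 (93 km), Car 27→Route 6 (57 km), Car 70→Route 5 (213 km) — total 93+57+213 = 363 km.
Min-entry greedy (repeatedly take the single cheapest remaining cell) gives 488 km, worse by 125.
Next-best assignment: Car 12→Route 5, Car 27→Route 1, Car 70→Route 6 = 488 km.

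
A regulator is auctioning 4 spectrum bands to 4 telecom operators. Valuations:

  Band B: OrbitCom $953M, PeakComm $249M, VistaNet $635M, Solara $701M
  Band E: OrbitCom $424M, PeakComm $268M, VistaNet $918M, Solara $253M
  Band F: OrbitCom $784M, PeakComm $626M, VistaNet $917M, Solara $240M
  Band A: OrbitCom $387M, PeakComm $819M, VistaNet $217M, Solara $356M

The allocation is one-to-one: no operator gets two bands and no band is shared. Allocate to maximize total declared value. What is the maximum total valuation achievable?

Treat this as an assignment problem: match each operator to one band.
Optimal: OrbitCom→Band F ($784M), PeakComm→Band A ($819M), VistaNet→Band E ($918M), Solara→Band B ($701M) — total 784+819+918+701 = $3222M.
Max-entry greedy (repeatedly take the single best remaining cell) gives $2930M, worse by 292.

Max total: $3222M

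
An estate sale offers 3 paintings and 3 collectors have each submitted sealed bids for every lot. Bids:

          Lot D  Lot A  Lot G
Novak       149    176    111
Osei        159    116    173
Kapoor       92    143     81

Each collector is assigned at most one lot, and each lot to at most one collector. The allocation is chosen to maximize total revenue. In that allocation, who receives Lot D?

Optimal: Novak→Lot D ($149), Osei→Lot G ($173), Kapoor→Lot A ($143) — total 149+173+143 = $465.
Column-greedy (each lot in turn goes to its best remaining collector) gives $416, worse by 49.
Novak's own top lot is Lot A ($176), but forcing Novak→Lot A and reassigning the rest optimally gives only $441 — worse by 24.

Novak receives Lot D.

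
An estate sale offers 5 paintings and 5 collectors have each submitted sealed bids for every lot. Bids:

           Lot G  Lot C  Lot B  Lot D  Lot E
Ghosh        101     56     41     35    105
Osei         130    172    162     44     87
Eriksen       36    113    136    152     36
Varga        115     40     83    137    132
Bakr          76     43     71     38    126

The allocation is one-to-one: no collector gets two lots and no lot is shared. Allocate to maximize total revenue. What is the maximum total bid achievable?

Optimal: Ghosh→Lot G ($101), Osei→Lot C ($172), Eriksen→Lot B ($136), Varga→Lot D ($137), Bakr→Lot E ($126) — total 101+172+136+137+126 = $672.
Row-greedy (each collector in turn takes its best remaining lot) gives $615, worse by 57.

Max total: $672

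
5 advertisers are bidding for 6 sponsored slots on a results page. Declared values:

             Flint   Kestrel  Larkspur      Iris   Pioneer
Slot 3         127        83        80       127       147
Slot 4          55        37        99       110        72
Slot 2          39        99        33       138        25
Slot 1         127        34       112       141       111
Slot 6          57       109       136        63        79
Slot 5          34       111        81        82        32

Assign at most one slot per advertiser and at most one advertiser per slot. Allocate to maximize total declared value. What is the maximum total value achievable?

Maximum total: $659

Optimal: Flint→Slot 1 ($127), Kestrel→Slot 5 ($111), Larkspur→Slot 6 ($136), Iris→Slot 2 ($138), Pioneer→Slot 3 ($147) — total 127+111+136+138+147 = $659.
Next-best assignment: Flint→Slot 1, Kestrel→Slot 5, Larkspur→Slot 6, Iris→Slot 4, Pioneer→Slot 3 = $631.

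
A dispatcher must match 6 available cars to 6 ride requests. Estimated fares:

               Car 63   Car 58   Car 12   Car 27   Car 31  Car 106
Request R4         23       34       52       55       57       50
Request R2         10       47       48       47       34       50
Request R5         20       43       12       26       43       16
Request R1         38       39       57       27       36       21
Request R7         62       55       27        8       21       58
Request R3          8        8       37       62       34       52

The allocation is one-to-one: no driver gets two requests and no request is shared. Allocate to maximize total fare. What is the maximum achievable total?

Optimal: Car 63→Request R7 ($62), Car 58→Request R5 ($43), Car 12→Request R1 ($57), Car 27→Request R3 ($62), Car 31→Request R4 ($57), Car 106→Request R2 ($50) — total 62+43+57+62+57+50 = $331.
Next-best assignment: Car 63→Request R7, Car 58→Request R2, Car 12→Request R1, Car 27→Request R3, Car 31→Request R5, Car 106→Request R4 = $321.

Maximum total: $331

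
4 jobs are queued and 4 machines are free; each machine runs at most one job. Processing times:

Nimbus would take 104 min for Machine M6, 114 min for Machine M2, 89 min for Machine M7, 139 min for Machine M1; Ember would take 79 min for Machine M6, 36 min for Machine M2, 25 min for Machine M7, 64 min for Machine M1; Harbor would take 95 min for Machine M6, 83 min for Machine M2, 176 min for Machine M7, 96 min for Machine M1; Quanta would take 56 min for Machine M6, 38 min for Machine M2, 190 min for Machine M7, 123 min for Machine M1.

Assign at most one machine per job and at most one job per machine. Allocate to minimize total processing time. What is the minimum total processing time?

Optimal: Nimbus→Machine M6 (104 min), Ember→Machine M7 (25 min), Harbor→Machine M1 (96 min), Quanta→Machine M2 (38 min) — total 104+25+96+38 = 263 min.
Column-greedy (each machine in turn goes to its cheapest remaining job) gives 277 min, worse by 14.
No other one-to-one assignment undercuts 263 min.

Minimum total: 263 min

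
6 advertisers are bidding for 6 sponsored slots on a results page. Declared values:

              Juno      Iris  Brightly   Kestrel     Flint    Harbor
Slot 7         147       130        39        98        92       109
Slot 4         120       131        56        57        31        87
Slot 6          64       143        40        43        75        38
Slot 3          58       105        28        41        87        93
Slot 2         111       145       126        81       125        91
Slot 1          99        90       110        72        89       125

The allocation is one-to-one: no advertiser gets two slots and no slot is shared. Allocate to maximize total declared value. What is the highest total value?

Maximum total: $699

Optimal: Juno→Slot 4 ($120), Iris→Slot 6 ($143), Brightly→Slot 2 ($126), Kestrel→Slot 7 ($98), Flint→Slot 3 ($87), Harbor→Slot 1 ($125) — total 120+143+126+98+87+125 = $699.
Every other assignment is strictly worse.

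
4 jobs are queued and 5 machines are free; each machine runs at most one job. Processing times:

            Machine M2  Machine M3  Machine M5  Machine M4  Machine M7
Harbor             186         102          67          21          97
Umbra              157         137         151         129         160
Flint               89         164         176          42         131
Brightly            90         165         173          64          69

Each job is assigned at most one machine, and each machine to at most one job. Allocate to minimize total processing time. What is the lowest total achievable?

Min total: 315 min

Treat this as an assignment problem: match each job to one machine.
Optimal: Harbor→Machine M5 (67 min), Umbra→Machine M3 (137 min), Flint→Machine M4 (42 min), Brightly→Machine M7 (69 min) — total 67+137+42+69 = 315 min.
Column-greedy (each machine in turn goes to its cheapest remaining job) gives 406 min, worse by 91.
Next-best assignment: Harbor→Machine M4, Umbra→Machine M3, Flint→Machine M2, Brightly→Machine M7 = 316 min.
Checked against all permutations: 315 min is optimal.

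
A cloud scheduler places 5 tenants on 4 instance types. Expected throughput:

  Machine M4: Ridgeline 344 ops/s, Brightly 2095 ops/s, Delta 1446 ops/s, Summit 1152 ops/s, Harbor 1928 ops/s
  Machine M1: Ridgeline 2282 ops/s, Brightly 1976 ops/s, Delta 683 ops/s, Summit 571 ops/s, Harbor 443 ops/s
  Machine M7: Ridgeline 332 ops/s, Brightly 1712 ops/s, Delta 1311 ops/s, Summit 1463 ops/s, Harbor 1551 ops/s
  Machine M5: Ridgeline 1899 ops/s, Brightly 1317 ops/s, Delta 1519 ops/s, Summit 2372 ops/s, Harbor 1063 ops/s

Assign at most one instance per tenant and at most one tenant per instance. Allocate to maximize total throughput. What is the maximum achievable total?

Optimal: Brightly→Machine M4 (2095 ops/s), Ridgeline→Machine M1 (2282 ops/s), Harbor→Machine M7 (1551 ops/s), Summit→Machine M5 (2372 ops/s) — total 2095+2282+1551+2372 = 8300 ops/s.
Next-best assignment: Harbor→Machine M4, Ridgeline→Machine M1, Brightly→Machine M7, Summit→Machine M5 = 8294 ops/s.
No other one-to-one assignment exceeds 8300 ops/s.

Max total: 8300 ops/s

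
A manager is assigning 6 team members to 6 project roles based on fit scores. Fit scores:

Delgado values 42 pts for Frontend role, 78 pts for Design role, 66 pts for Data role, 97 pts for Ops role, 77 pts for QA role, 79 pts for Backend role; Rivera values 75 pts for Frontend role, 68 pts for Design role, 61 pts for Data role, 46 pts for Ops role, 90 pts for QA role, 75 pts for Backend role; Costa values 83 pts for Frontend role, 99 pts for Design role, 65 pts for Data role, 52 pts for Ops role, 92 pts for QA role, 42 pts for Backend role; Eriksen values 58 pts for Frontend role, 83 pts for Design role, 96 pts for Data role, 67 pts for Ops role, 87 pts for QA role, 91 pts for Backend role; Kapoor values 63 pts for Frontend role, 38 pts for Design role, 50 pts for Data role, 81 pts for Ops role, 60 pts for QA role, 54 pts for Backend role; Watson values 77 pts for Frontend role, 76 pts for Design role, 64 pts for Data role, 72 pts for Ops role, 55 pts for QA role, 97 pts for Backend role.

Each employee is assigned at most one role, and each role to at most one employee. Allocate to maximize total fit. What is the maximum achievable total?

Treat this as an assignment problem: match each employee to one role.
Optimal: Delgado→Ops role (97 pts), Rivera→QA role (90 pts), Costa→Design role (99 pts), Eriksen→Data role (96 pts), Kapoor→Frontend role (63 pts), Watson→Backend role (97 pts) — total 97+90+99+96+63+97 = 542 pts.
Column-greedy (each role in turn goes to its best remaining employee) gives 500 pts, worse by 42.
Checked against all permutations: 542 pts is optimal.

Maximum total: 542 pts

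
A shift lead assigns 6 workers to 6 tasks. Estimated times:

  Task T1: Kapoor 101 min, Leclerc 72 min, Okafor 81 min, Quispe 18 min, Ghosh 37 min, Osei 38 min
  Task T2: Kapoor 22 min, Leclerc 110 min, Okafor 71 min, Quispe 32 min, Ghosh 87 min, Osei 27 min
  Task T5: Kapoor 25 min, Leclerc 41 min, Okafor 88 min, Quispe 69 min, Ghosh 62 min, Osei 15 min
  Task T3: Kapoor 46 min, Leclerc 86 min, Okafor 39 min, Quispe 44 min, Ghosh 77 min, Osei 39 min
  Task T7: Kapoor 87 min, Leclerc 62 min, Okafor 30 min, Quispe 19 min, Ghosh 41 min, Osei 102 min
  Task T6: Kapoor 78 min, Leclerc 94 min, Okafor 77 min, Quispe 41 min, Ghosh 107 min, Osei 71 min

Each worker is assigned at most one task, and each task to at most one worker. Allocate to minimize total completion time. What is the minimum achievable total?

Minimum total: 210 min

This is a one-to-one assignment (minimum-cost bipartite matching).
Optimal: Kapoor→Task T2 (22 min), Leclerc→Task T5 (41 min), Okafor→Task T7 (30 min), Quispe→Task T6 (41 min), Ghosh→Task T1 (37 min), Osei→Task T3 (39 min) — total 22+41+30+41+37+39 = 210 min.
Min-entry greedy (repeatedly take the single cheapest remaining cell) gives 256 min, worse by 46.
Next-best assignment: Kapoor→Task T2, Leclerc→Task T7, Okafor→Task T3, Quispe→Task T6, Ghosh→Task T1, Osei→Task T5 = 216 min.
No other one-to-one assignment undercuts 210 min.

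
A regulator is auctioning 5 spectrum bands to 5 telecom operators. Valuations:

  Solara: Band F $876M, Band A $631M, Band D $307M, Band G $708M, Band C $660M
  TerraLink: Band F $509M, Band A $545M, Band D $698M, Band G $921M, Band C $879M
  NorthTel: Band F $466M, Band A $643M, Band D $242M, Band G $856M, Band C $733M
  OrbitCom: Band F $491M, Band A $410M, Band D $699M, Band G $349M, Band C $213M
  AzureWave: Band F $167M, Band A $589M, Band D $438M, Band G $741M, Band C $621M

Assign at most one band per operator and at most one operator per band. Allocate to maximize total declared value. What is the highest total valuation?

Maximum total: $3899M

Optimal: Solara→Band F ($876M), TerraLink→Band C ($879M), NorthTel→Band G ($856M), OrbitCom→Band D ($699M), AzureWave→Band A ($589M) — total 876+879+856+699+589 = $3899M.
Row-greedy (each operator in turn takes its best remaining band) gives $3818M, worse by 81.
Next-best assignment: Solara→Band F, TerraLink→Band C, NorthTel→Band A, OrbitCom→Band D, AzureWave→Band G = $3838M.
Swapping Solara↔AzureWave (Solara→Band A $631M, AzureWave→Band F $167M) loses 667.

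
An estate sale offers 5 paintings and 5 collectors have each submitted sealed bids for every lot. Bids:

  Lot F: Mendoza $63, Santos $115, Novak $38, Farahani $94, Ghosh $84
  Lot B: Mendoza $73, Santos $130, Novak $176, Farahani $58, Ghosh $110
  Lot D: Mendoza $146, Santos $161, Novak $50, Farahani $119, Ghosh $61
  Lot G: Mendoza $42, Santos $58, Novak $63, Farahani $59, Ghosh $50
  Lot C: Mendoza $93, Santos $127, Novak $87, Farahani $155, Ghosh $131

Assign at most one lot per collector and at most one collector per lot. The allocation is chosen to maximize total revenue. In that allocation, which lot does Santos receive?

Optimal: Mendoza→Lot D ($146), Santos→Lot F ($115), Novak→Lot B ($176), Farahani→Lot C ($155), Ghosh→Lot G ($50) — total 146+115+176+155+50 = $642.
Max-entry greedy (repeatedly take the single best remaining cell) gives $618, worse by 24.
Next-best assignment: Mendoza→Lot D, Santos→Lot F, Novak→Lot B, Farahani→Lot G, Ghosh→Lot C = $627.
Swapping Mendoza↔Novak (Mendoza→Lot B $73, Novak→Lot D $50) loses 199.
Checked against all permutations: $642 is optimal.
Santos's own top lot is Lot D ($161), but forcing Santos→Lot D and reassigning the rest optimally gives only $618 — worse by 24.

Santos receives Lot F.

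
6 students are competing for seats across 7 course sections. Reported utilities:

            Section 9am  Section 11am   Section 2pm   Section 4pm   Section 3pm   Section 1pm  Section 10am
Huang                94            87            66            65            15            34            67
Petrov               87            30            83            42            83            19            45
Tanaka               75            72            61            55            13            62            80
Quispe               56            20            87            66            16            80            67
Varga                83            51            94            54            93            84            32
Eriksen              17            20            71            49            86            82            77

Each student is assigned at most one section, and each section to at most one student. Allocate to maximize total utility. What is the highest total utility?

Optimal: Huang→Section 11am (87 points), Petrov→Section 9am (87 points), Tanaka→Section 10am (80 points), Quispe→Section 2pm (87 points), Varga→Section 3pm (93 points), Eriksen→Section 1pm (82 points) — total 87+87+80+87+93+82 = 516 points.
Swapping Varga↔Quispe (Varga→Section 2pm 94 points, Quispe→Section 3pm 16 points) loses 70.
Every other assignment is strictly worse.

Maximum total: 516 points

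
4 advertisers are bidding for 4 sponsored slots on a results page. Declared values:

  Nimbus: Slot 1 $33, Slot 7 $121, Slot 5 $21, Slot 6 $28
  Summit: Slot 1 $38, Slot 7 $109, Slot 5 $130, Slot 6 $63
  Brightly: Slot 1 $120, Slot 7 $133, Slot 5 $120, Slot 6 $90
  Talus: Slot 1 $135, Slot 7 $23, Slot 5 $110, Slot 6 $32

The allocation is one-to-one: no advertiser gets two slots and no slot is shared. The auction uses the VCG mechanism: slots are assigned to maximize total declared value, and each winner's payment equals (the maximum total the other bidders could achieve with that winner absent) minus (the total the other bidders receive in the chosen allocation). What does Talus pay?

Talus pays $30.

Efficient allocation: Nimbus→Slot 7 ($121), Summit→Slot 5 ($130), Brightly→Slot 6 ($90), Talus→Slot 1 ($135); total welfare W = $476.
Talus receives Slot 1 at value $135, so the others get W − 135 = $341.
Without Talus: best allocation of the remaining 3 bidders over all 4 slots is Nimbus→Slot 7 ($121), Summit→Slot 5 ($130), Brightly→Slot 1 ($120), total $371.
VCG payment = (others' best without Talus) − (others' welfare with Talus) = 371 − 341 = $30.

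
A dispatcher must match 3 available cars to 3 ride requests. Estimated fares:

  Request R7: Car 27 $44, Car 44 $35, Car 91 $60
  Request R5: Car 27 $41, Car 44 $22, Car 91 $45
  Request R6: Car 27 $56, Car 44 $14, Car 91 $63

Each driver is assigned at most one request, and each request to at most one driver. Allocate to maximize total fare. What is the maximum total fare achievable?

Maximum total: $139

Optimal: Car 27→Request R5 ($41), Car 44→Request R7 ($35), Car 91→Request R6 ($63) — total 41+35+63 = $139.
Max-entry greedy (repeatedly take the single best remaining cell) gives $129, worse by 10.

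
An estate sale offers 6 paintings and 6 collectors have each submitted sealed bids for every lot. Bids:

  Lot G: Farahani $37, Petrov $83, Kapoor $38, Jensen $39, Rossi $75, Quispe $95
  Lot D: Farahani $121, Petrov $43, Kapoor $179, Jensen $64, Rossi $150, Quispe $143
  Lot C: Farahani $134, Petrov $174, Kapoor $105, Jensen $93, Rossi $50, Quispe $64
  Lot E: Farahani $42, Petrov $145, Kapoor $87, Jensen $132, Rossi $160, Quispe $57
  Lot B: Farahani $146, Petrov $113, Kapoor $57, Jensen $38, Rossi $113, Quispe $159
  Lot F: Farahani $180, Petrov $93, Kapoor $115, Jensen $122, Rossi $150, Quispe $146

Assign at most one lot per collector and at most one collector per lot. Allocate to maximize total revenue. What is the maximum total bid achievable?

Optimal: Farahani→Lot F ($180), Petrov→Lot C ($174), Kapoor→Lot D ($179), Jensen→Lot E ($132), Rossi→Lot G ($75), Quispe→Lot B ($159) — total 180+174+179+132+75+159 = $899.
Row-greedy (each collector in turn takes its best remaining lot) gives $873, worse by 26.
No other one-to-one assignment exceeds $899.

Maximum total: $899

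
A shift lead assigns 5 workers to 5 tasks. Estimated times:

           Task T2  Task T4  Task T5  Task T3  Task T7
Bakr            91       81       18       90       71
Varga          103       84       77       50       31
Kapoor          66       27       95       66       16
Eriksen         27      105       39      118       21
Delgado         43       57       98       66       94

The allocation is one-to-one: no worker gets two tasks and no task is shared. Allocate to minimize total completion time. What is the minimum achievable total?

Optimal: Bakr→Task T5 (18 min), Varga→Task T3 (50 min), Kapoor→Task T4 (27 min), Eriksen→Task T7 (21 min), Delgado→Task T2 (43 min) — total 18+50+27+21+43 = 159 min.
Row-greedy (each worker in turn takes its cheapest remaining task) gives 169 min, worse by 10.
Next-best assignment: Bakr→Task T5, Varga→Task T3, Kapoor→Task T7, Eriksen→Task T2, Delgado→Task T4 = 168 min.
Every other assignment is strictly worse.

Min total: 159 min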